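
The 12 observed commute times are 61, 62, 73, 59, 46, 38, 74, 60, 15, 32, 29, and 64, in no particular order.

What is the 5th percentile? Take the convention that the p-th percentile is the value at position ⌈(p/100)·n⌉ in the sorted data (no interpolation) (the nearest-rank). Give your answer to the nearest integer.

15

Sorted: 15, 29, 32, 38, 46, 59, 60, 61, 62, 64, 73, 74.
n = 12.
Position = ⌈5/100 · 12⌉ = ⌈0.6⌉ = 1.
The value at rank 1 is 15.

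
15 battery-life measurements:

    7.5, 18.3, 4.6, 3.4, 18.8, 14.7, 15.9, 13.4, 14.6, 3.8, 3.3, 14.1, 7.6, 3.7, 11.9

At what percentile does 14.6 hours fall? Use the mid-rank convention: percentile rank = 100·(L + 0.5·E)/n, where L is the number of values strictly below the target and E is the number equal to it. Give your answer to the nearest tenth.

Sorted: 3.3, 3.4, 3.7, 3.8, 4.6, 7.5, 7.6, 11.9, 13.4, 14.1, 14.6, 14.7, 15.9, 18.3, 18.8.
Count below 14.6: L = 10; count equal: E = 1; n = 15.
Percentile rank = 100·(10 + 0.5·1)/15 = 100·10.5/15 = 70.

70.0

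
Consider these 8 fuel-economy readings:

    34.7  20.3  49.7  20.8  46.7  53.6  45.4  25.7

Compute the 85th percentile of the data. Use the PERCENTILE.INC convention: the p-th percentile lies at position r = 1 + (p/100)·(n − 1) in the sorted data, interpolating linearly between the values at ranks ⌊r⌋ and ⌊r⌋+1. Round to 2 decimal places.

Sorted: 20.3, 20.8, 25.7, 34.7, 45.4, 46.7, 49.7, 53.6.
n = 8.
r = 1 + (85/100)·(8 − 1) = 1 + 5.95 = 6.95.
Rank 6 is 46.7 and rank 7 is 49.7.
Interpolate: 46.7 + 0.95·(49.7 − 46.7) = 46.7 + 0.95·3 = 49.55.

49.55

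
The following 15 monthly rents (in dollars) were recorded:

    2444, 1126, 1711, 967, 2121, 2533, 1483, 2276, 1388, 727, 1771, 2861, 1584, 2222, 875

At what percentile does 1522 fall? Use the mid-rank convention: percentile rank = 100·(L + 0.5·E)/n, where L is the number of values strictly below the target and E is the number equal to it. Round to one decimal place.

40.0

Sorted: 727, 875, 967, 1126, 1388, 1483, 1584, 1711, 1771, 2121, 2222, 2276, 2444, 2533, 2861.
Count below 1522: L = 6; count equal: E = 0; n = 15.
Percentile rank = 100·(6 + 0.5·0)/15 = 100·6/15 = 40.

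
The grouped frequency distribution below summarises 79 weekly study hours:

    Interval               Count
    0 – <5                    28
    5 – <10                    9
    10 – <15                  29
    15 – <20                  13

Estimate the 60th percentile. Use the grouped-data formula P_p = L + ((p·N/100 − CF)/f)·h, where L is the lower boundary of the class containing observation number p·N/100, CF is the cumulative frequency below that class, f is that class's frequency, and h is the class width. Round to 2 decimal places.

11.79

N = 79; target position k = 60/100 · 79 = 47.4.
Cumulative frequencies: 28, 37, 66, 79.
Observation 47.4 falls in the class 10 – <15.
L = 10, CF = 37, f = 29, h = 5.
P60 = 10 + ((47.4 − 37)/29)·5 = 10 + 1.7931 = 11.7931.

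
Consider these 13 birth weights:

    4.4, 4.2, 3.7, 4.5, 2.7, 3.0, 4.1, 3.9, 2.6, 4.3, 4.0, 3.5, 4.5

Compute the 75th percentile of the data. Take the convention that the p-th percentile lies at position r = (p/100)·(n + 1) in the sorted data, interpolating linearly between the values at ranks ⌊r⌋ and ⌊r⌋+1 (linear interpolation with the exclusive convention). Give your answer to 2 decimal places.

Sorted: 2.6, 2.7, 3.0, 3.5, 3.7, 3.9, 4.0, 4.1, 4.2, 4.3, 4.4, 4.5, 4.5.
n = 13.
r = (75/100)·(13 + 1) = 10.5.
Rank 10 is 4.3 and rank 11 is 4.4.
Interpolate: 4.3 + 0.5·(4.4 − 4.3) = 4.3 + 0.5·0.1 = 4.35.

4.35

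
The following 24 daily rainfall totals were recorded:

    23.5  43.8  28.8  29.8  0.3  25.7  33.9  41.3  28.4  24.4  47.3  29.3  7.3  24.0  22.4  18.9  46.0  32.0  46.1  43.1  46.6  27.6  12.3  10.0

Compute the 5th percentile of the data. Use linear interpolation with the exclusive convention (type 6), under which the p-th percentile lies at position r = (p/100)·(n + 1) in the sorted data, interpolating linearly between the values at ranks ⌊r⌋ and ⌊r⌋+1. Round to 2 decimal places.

2.05

Sorted: 0.3, 7.3, 10.0, 12.3, 18.9, 22.4, 23.5, 24.0, 24.4, 25.7, 27.6, 28.4, 28.8, 29.3, 29.8, 32.0, 33.9, 41.3, 43.1, 43.8, 46.0, 46.1, 46.6, 47.3.
n = 24.
r = (5/100)·(24 + 1) = 1.25.
Rank 1 is 0.3 and rank 2 is 7.3.
Interpolate: 0.3 + 0.25·(7.3 − 0.3) = 0.3 + 0.25·7 = 2.05.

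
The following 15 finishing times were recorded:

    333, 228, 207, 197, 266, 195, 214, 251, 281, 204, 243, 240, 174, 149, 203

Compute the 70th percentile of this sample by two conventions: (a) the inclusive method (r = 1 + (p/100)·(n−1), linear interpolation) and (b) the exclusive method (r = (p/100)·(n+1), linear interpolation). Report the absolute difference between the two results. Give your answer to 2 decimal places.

2.20

Sorted: 149, 174, 195, 197, 203, 204, 207, 214, 228, 240, 243, 251, 266, 281, 333.
n = 15.
(a) r = 10.8; between ranks 10 (240) and 11 (243): 242.4.
(b) r = 11.2; between ranks 11 (243) and 12 (251): 244.6.
|242.4 − 244.6| = 2.2.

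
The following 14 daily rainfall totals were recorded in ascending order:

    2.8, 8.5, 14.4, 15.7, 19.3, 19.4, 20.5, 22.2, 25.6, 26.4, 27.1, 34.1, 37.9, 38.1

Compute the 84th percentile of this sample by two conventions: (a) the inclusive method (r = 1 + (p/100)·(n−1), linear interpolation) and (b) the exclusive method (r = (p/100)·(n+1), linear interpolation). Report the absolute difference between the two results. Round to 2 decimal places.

n = 14.
(a) r = 11.92; between ranks 11 (27.1) and 12 (34.1): 33.54.
(b) r = 12.6; between ranks 12 (34.1) and 13 (37.9): 36.38.
|33.54 − 36.38| = 2.84.

2.84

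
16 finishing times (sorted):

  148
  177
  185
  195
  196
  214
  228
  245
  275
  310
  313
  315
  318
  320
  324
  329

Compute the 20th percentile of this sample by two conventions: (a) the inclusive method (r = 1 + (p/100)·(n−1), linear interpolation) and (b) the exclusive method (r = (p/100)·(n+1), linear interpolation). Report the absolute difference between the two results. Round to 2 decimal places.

n = 16.
(a) r = 4 → value at rank 4 = 195.
(b) r = 3.4; between ranks 3 (185) and 4 (195): 189.
|195 − 189| = 6.

6.00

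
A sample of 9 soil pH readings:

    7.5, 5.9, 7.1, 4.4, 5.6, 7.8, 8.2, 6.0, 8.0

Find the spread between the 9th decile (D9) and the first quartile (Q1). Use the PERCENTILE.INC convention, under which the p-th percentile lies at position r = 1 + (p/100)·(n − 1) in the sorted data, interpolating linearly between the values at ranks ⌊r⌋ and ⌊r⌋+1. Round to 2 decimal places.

2.14

Sorted: 4.4, 5.6, 5.9, 6.0, 7.1, 7.5, 7.8, 8.0, 8.2.
n = 9.
P25: r = 3 (integer) → 5.9.
P90: r = 8.2; ranks 8–9 are 8.0, 8.2; interpolating gives 8.04.
Difference: 8.04 − 5.9 = 2.14.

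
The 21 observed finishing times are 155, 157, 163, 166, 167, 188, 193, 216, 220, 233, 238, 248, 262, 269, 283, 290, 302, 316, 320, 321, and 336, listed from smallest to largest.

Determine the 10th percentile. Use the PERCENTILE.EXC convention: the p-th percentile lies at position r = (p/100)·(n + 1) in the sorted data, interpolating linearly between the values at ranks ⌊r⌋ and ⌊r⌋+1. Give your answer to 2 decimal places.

158.20

n = 21.
r = (10/100)·(21 + 1) = 2.2.
Rank 2 is 157 and rank 3 is 163.
Interpolate: 157 + 0.2·(163 − 157) = 157 + 0.2·6 = 158.2.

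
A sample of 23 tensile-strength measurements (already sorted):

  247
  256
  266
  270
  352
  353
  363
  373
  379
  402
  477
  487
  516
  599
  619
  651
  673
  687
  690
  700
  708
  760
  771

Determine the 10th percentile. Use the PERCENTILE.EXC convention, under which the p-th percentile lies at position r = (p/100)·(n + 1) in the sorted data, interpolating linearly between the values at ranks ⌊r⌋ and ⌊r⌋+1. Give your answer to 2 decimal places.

260.00

n = 23.
r = (10/100)·(23 + 1) = 2.4.
Rank 2 is 256 and rank 3 is 266.
Interpolate: 256 + 0.4·(266 − 256) = 256 + 0.4·10 = 260.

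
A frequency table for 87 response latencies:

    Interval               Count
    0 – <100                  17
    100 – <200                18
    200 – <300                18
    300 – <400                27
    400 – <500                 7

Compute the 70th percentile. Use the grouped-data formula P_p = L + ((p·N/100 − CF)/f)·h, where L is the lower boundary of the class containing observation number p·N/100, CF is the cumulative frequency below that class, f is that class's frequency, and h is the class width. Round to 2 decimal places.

N = 87; target position k = 70/100 · 87 = 60.9.
Cumulative frequencies: 17, 35, 53, 80, 87.
Observation 60.9 falls in the class 300 – <400.
L = 300, CF = 53, f = 27, h = 100.
P70 = 300 + ((60.9 − 53)/27)·100 = 300 + 29.2593 = 329.259.

329.26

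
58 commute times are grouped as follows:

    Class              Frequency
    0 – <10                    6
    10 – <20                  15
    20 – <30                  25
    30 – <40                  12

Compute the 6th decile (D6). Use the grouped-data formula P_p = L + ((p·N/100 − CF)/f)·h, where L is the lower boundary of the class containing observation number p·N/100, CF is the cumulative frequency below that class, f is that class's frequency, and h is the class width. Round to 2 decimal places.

N = 58; target position k = 60/100 · 58 = 34.8.
Cumulative frequencies: 6, 21, 46, 58.
Observation 34.8 falls in the class 20 – <30.
L = 20, CF = 21, f = 25, h = 10.
P60 = 20 + ((34.8 − 21)/25)·10 = 20 + 5.52 = 25.52.

25.52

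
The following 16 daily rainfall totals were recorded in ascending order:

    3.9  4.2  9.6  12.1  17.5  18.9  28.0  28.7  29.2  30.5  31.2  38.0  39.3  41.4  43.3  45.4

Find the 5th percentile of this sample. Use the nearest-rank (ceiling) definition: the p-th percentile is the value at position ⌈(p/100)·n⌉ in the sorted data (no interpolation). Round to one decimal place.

3.9

n = 16.
Position = ⌈5/100 · 16⌉ = ⌈0.8⌉ = 1.
The value at rank 1 is 3.9.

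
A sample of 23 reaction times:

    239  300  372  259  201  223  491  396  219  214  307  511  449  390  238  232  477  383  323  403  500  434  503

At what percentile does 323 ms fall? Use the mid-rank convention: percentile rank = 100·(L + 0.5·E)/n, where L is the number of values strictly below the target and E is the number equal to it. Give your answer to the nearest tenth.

45.7

Sorted: 201, 214, 219, 223, 232, 238, 239, 259, 300, 307, 323, 372, 383, 390, 396, 403, 434, 449, 477, 491, 500, 503, 511.
Count below 323: L = 10; count equal: E = 1; n = 23.
Percentile rank = 100·(10 + 0.5·1)/23 = 100·10.5/23 = 45.65.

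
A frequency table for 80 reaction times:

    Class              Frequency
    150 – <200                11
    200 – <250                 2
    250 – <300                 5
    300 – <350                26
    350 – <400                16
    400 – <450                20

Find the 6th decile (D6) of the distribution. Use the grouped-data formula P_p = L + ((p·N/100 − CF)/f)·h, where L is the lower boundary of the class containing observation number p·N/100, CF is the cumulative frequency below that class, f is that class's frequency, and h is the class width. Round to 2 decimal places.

N = 80; target position k = 60/100 · 80 = 48.
Cumulative frequencies: 11, 13, 18, 44, 60, 80.
Observation 48 falls in the class 350 – <400.
L = 350, CF = 44, f = 16, h = 50.
P60 = 350 + ((48 − 44)/16)·50 = 350 + 12.5 = 362.5.

362.50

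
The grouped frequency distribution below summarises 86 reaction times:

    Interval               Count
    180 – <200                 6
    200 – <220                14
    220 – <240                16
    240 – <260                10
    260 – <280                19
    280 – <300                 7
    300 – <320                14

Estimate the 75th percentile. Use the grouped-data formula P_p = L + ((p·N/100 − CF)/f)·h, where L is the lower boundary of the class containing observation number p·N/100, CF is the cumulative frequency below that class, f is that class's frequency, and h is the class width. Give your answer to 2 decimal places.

279.47

N = 86; target position k = 75/100 · 86 = 64.5.
Cumulative frequencies: 6, 20, 36, 46, 65, 72, 86.
Observation 64.5 falls in the class 260 – <280.
L = 260, CF = 46, f = 19, h = 20.
P75 = 260 + ((64.5 − 46)/19)·20 = 260 + 19.4737 = 279.474.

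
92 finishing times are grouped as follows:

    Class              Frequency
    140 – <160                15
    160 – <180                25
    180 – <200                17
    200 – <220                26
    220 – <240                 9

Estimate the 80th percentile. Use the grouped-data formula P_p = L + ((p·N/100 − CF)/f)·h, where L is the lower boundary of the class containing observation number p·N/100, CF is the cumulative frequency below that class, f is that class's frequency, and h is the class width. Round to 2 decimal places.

N = 92; target position k = 80/100 · 92 = 73.6.
Cumulative frequencies: 15, 40, 57, 83, 92.
Observation 73.6 falls in the class 200 – <220.
L = 200, CF = 57, f = 26, h = 20.
P80 = 200 + ((73.6 − 57)/26)·20 = 200 + 12.7692 = 212.769.

212.77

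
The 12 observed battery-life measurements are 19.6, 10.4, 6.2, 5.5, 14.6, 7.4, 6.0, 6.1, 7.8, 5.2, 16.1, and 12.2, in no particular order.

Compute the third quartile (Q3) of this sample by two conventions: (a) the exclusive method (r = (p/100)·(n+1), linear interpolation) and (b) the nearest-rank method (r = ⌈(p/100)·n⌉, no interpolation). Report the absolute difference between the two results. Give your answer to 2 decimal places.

1.80

Sorted: 5.2, 5.5, 6.0, 6.1, 6.2, 7.4, 7.8, 10.4, 12.2, 14.6, 16.1, 19.6.
n = 12.
(a) r = 9.75; between ranks 9 (12.2) and 10 (14.6): 14.
(b) the nearest-rank method: rank 9 → 12.2.
|14 − 12.2| = 1.8.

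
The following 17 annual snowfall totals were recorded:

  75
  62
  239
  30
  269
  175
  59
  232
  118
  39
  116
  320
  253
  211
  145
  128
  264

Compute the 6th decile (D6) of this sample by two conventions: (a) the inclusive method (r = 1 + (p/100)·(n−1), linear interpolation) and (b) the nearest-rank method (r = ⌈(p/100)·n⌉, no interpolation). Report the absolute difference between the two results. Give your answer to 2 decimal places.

14.40

Sorted: 30, 39, 59, 62, 75, 116, 118, 128, 145, 175, 211, 232, 239, 253, 264, 269, 320.
n = 17.
(a) r = 10.6; between ranks 10 (175) and 11 (211): 196.6.
(b) the nearest-rank method: rank 11 → 211.
|196.6 − 211| = 14.4.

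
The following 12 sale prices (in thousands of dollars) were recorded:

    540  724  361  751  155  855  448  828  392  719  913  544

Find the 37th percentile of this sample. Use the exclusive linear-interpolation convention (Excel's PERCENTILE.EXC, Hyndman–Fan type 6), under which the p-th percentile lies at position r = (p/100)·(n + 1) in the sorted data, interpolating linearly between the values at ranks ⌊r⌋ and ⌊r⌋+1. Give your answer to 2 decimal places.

522.52

Sorted: 155, 361, 392, 448, 540, 544, 719, 724, 751, 828, 855, 913.
n = 12.
r = (37/100)·(12 + 1) = 4.81.
Rank 4 is 448 and rank 5 is 540.
Interpolate: 448 + 0.81·(540 − 448) = 448 + 0.81·92 = 522.52.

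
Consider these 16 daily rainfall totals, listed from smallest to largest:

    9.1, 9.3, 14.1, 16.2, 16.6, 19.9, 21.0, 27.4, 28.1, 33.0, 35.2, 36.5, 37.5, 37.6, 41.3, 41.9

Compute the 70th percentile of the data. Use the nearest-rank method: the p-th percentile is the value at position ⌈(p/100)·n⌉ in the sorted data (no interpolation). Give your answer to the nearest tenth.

36.5

n = 16.
Position = ⌈70/100 · 16⌉ = ⌈11.2⌉ = 12.
The value at rank 12 is 36.5.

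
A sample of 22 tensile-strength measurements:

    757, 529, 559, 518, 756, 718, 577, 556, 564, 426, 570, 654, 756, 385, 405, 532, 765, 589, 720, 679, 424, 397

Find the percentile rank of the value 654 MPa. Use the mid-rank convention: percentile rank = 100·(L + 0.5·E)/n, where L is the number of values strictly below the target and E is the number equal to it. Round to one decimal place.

65.9

Sorted: 385, 397, 405, 424, 426, 518, 529, 532, 556, 559, 564, 570, 577, 589, 654, 679, 718, 720, 756, 756, 757, 765.
Count below 654: L = 14; count equal: E = 1; n = 22.
Percentile rank = 100·(14 + 0.5·1)/22 = 100·14.5/22 = 65.91.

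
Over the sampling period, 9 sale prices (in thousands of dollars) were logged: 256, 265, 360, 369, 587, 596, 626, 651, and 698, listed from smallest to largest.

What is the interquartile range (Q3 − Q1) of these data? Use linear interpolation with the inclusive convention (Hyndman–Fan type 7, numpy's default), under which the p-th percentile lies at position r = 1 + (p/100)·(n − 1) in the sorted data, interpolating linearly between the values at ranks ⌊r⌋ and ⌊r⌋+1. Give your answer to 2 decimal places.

266.00

n = 9.
P25: r = 3 (integer) → 360.
P75: r = 7 (integer) → 626.
Difference: 626 − 360 = 266.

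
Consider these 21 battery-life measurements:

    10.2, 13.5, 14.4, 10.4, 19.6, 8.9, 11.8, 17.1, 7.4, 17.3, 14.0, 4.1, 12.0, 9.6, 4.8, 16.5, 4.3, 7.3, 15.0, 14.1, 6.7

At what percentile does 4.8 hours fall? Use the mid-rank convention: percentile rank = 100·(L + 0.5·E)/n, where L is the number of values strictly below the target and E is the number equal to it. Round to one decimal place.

Sorted: 4.1, 4.3, 4.8, 6.7, 7.3, 7.4, 8.9, 9.6, 10.2, 10.4, 11.8, 12.0, 13.5, 14.0, 14.1, 14.4, 15.0, 16.5, 17.1, 17.3, 19.6.
Count below 4.8: L = 2; count equal: E = 1; n = 21.
Percentile rank = 100·(2 + 0.5·1)/21 = 100·2.5/21 = 11.9.

11.9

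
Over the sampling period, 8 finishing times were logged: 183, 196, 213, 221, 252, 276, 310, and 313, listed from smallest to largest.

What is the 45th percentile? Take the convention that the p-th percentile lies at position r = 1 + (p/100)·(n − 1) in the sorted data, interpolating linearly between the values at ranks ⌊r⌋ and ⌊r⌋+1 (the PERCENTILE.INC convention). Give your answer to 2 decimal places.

225.65

n = 8.
r = 1 + (45/100)·(8 − 1) = 1 + 3.15 = 4.15.
Rank 4 is 221 and rank 5 is 252.
Interpolate: 221 + 0.15·(252 − 221) = 221 + 0.15·31 = 225.65.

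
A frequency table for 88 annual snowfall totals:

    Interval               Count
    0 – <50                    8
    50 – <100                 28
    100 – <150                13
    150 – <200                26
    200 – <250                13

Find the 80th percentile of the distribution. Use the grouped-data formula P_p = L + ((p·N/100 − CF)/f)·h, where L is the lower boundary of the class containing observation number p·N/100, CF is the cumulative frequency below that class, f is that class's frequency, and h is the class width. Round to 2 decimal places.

191.15

N = 88; target position k = 80/100 · 88 = 70.4.
Cumulative frequencies: 8, 36, 49, 75, 88.
Observation 70.4 falls in the class 150 – <200.
L = 150, CF = 49, f = 26, h = 50.
P80 = 150 + ((70.4 − 49)/26)·50 = 150 + 41.1538 = 191.154.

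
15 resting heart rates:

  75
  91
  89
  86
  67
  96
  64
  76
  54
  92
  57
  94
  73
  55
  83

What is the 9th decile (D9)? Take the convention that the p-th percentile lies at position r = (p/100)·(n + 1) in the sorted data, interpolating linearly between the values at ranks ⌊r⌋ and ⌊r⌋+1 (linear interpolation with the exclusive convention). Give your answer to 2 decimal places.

Sorted: 54, 55, 57, 64, 67, 73, 75, 76, 83, 86, 89, 91, 92, 94, 96.
n = 15.
r = (90/100)·(15 + 1) = 14.4.
Rank 14 is 94 and rank 15 is 96.
Interpolate: 94 + 0.4·(96 − 94) = 94 + 0.4·2 = 94.8.

94.80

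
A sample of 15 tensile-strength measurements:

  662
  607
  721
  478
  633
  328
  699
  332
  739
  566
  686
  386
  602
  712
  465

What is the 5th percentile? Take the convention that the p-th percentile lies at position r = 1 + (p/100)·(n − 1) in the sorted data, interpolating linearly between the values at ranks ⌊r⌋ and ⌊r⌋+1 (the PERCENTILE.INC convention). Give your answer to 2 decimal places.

Sorted: 328, 332, 386, 465, 478, 566, 602, 607, 633, 662, 686, 699, 712, 721, 739.
n = 15.
r = 1 + (5/100)·(15 − 1) = 1 + 0.7 = 1.7.
Rank 1 is 328 and rank 2 is 332.
Interpolate: 328 + 0.7·(332 − 328) = 328 + 0.7·4 = 330.8.

330.80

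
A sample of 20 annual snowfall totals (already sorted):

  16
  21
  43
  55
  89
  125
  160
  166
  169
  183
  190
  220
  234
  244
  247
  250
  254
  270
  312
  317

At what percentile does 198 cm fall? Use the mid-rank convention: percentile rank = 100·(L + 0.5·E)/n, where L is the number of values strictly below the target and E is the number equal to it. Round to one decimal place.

Count below 198: L = 11; count equal: E = 0; n = 20.
Percentile rank = 100·(11 + 0.5·0)/20 = 100·11/20 = 55.

55.0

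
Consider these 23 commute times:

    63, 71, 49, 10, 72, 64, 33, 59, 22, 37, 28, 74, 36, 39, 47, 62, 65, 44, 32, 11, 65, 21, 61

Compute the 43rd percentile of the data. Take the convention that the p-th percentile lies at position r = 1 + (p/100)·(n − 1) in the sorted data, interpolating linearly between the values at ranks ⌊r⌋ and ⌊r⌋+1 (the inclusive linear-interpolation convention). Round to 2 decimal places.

Sorted: 10, 11, 21, 22, 28, 32, 33, 36, 37, 39, 44, 47, 49, 59, 61, 62, 63, 64, 65, 65, 71, 72, 74.
n = 23.
r = 1 + (43/100)·(23 − 1) = 1 + 9.46 = 10.46.
Rank 10 is 39 and rank 11 is 44.
Interpolate: 39 + 0.46·(44 − 39) = 39 + 0.46·5 = 41.3.

41.30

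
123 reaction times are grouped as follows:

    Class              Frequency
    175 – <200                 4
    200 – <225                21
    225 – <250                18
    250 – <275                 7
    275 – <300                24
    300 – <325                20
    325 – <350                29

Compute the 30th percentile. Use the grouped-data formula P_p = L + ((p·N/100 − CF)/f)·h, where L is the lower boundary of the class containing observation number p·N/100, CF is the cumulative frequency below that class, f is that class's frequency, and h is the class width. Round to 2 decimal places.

N = 123; target position k = 30/100 · 123 = 36.9.
Cumulative frequencies: 4, 25, 43, 50, 74, 94, 123.
Observation 36.9 falls in the class 225 – <250.
L = 225, CF = 25, f = 18, h = 25.
P30 = 225 + ((36.9 − 25)/18)·25 = 225 + 16.5278 = 241.528.

241.53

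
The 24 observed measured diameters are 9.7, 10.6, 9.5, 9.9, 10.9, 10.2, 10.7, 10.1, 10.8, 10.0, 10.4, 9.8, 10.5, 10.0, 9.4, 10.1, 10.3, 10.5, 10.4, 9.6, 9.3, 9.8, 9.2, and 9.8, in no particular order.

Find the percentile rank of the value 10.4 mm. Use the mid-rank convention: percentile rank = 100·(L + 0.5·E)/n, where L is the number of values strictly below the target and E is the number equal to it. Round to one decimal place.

Sorted: 9.2, 9.3, 9.4, 9.5, 9.6, 9.7, 9.8, 9.8, 9.8, 9.9, 10.0, 10.0, 10.1, 10.1, 10.2, 10.3, 10.4, 10.4, 10.5, 10.5, 10.6, 10.7, 10.8, 10.9.
Count below 10.4: L = 16; count equal: E = 2; n = 24.
Percentile rank = 100·(16 + 0.5·2)/24 = 100·17/24 = 70.83.

70.8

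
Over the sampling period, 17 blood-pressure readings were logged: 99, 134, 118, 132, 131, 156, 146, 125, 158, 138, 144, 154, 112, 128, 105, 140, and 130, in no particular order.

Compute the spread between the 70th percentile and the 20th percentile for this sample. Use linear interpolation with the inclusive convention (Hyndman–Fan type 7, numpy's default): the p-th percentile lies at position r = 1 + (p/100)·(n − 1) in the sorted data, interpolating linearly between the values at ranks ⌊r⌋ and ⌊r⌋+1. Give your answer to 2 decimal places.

21.40

Sorted: 99, 105, 112, 118, 125, 128, 130, 131, 132, 134, 138, 140, 144, 146, 154, 156, 158.
n = 17.
P20: r = 4.2; ranks 4–5 are 118, 125; interpolating gives 119.4.
P70: r = 12.2; ranks 12–13 are 140, 144; interpolating gives 140.8.
Difference: 140.8 − 119.4 = 21.4.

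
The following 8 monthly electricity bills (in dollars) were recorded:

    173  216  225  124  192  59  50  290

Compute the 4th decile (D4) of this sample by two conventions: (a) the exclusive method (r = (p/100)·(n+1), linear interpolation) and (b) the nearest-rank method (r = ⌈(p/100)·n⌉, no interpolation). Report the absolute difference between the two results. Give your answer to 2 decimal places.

Sorted: 50, 59, 124, 173, 192, 216, 225, 290.
n = 8.
(a) r = 3.6; between ranks 3 (124) and 4 (173): 153.4.
(b) the nearest-rank method: rank 4 → 173.
|153.4 − 173| = 19.6.

19.60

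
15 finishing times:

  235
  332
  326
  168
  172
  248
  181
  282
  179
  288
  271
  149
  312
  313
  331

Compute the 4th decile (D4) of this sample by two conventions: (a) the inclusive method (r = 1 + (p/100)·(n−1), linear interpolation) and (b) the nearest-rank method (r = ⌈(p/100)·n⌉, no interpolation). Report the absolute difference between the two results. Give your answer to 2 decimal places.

7.80

Sorted: 149, 168, 172, 179, 181, 235, 248, 271, 282, 288, 312, 313, 326, 331, 332.
n = 15.
(a) r = 6.6; between ranks 6 (235) and 7 (248): 242.8.
(b) the nearest-rank method: rank 6 → 235.
|242.8 − 235| = 7.8.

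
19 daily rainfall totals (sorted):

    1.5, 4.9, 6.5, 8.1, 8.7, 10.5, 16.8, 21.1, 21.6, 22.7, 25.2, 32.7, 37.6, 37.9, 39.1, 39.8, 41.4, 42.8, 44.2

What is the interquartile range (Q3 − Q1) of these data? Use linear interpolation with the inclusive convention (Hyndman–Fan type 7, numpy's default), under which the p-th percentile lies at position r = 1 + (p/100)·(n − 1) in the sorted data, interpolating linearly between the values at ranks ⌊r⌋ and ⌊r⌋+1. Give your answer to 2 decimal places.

n = 19.
P25: r = 5.5; ranks 5–6 are 8.7, 10.5; interpolating gives 9.6.
P75: r = 14.5; ranks 14–15 are 37.9, 39.1; interpolating gives 38.5.
Difference: 38.5 − 9.6 = 28.9.

28.90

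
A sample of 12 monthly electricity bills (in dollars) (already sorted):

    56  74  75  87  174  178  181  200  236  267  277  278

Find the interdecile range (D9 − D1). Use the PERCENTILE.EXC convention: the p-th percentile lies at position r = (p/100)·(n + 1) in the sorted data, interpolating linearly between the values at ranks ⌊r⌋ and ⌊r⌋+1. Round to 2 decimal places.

n = 12.
P10: r = 1.3; ranks 1–2 are 56, 74; interpolating gives 61.4.
P90: r = 11.7; ranks 11–12 are 277, 278; interpolating gives 277.7.
Difference: 277.7 − 61.4 = 216.3.

216.30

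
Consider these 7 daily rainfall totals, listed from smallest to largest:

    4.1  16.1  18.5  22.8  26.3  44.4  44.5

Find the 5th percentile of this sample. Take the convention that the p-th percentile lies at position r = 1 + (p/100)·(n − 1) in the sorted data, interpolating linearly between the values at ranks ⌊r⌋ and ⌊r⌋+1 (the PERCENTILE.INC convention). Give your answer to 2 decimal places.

7.70

n = 7.
r = 1 + (5/100)·(7 − 1) = 1 + 0.3 = 1.3.
Rank 1 is 4.1 and rank 2 is 16.1.
Interpolate: 4.1 + 0.3·(16.1 − 4.1) = 4.1 + 0.3·12 = 7.7.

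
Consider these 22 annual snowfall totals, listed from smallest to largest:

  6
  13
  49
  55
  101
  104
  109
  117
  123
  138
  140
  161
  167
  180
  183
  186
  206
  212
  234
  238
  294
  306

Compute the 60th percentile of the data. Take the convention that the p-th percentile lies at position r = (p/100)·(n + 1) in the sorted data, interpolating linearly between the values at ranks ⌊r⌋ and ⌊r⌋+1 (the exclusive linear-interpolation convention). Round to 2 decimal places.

n = 22.
r = (60/100)·(22 + 1) = 13.8.
Rank 13 is 167 and rank 14 is 180.
Interpolate: 167 + 0.8·(180 − 167) = 167 + 0.8·13 = 177.4.

177.40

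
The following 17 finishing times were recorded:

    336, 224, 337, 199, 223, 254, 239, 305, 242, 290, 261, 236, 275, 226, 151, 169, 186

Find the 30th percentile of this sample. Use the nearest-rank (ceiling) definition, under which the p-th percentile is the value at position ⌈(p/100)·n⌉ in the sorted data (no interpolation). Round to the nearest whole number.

Sorted: 151, 169, 186, 199, 223, 224, 226, 236, 239, 242, 254, 261, 275, 290, 305, 336, 337.
n = 17.
Position = ⌈30/100 · 17⌉ = ⌈5.1⌉ = 6.
The value at rank 6 is 224.

224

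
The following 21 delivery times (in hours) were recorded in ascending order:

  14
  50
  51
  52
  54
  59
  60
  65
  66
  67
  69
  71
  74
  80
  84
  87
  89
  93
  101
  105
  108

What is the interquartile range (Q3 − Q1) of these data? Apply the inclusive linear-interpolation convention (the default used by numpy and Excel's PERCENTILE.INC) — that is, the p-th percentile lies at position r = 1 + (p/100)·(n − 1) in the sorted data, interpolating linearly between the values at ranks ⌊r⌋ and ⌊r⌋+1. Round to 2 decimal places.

n = 21.
P25: r = 6 (integer) → 59.
P75: r = 16 (integer) → 87.
Difference: 87 − 59 = 28.

28.00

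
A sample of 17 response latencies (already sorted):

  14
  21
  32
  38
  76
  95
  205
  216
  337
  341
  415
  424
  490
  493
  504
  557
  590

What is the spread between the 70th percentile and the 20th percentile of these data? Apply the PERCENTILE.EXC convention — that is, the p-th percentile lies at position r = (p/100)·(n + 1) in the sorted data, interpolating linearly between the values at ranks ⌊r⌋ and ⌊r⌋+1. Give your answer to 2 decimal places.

n = 17.
P20: r = 3.6; ranks 3–4 are 32, 38; interpolating gives 35.6.
P70: r = 12.6; ranks 12–13 are 424, 490; interpolating gives 463.6.
Difference: 463.6 − 35.6 = 428.

428.00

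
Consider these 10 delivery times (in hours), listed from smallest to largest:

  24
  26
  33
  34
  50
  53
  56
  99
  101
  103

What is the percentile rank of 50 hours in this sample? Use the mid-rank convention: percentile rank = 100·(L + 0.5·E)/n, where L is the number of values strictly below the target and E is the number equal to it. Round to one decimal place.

45.0

Count below 50: L = 4; count equal: E = 1; n = 10.
Percentile rank = 100·(4 + 0.5·1)/10 = 100·4.5/10 = 45.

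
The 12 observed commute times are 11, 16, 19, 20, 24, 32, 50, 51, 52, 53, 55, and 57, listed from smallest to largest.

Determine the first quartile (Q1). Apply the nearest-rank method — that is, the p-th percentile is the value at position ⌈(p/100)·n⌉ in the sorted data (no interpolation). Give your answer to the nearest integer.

n = 12.
Position = ⌈25/100 · 12⌉ = ⌈3⌉ = 3.
The value at rank 3 is 19.

19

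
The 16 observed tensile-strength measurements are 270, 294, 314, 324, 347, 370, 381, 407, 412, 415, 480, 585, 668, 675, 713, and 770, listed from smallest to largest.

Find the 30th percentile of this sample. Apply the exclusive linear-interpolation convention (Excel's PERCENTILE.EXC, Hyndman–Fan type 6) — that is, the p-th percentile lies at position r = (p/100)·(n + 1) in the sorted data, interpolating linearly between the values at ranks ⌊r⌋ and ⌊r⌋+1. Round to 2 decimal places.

349.30

n = 16.
r = (30/100)·(16 + 1) = 5.1.
Rank 5 is 347 and rank 6 is 370.
Interpolate: 347 + 0.1·(370 − 347) = 347 + 0.1·23 = 349.3.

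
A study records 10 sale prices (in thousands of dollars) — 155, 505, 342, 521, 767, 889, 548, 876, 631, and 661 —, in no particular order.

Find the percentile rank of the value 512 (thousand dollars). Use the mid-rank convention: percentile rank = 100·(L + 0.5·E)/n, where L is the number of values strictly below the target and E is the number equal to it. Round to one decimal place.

Sorted: 155, 342, 505, 521, 548, 631, 661, 767, 876, 889.
Count below 512: L = 3; count equal: E = 0; n = 10.
Percentile rank = 100·(3 + 0.5·0)/10 = 100·3/10 = 30.

30.0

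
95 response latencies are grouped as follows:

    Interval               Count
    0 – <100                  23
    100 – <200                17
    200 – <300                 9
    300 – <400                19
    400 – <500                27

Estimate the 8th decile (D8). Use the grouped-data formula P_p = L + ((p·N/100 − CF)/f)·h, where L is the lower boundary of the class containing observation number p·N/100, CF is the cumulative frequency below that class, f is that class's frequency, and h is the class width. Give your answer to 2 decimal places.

N = 95; target position k = 80/100 · 95 = 76.
Cumulative frequencies: 23, 40, 49, 68, 95.
Observation 76 falls in the class 400 – <500.
L = 400, CF = 68, f = 27, h = 100.
P80 = 400 + ((76 − 68)/27)·100 = 400 + 29.6296 = 429.63.

429.63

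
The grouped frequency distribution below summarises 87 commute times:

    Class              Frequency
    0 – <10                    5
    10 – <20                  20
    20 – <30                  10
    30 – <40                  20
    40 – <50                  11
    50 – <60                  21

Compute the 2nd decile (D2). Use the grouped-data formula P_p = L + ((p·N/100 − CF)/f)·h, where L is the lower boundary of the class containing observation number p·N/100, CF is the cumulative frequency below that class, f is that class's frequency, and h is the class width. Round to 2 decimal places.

N = 87; target position k = 20/100 · 87 = 17.4.
Cumulative frequencies: 5, 25, 35, 55, 66, 87.
Observation 17.4 falls in the class 10 – <20.
L = 10, CF = 5, f = 20, h = 10.
P20 = 10 + ((17.4 − 5)/20)·10 = 10 + 6.2 = 16.2.

16.20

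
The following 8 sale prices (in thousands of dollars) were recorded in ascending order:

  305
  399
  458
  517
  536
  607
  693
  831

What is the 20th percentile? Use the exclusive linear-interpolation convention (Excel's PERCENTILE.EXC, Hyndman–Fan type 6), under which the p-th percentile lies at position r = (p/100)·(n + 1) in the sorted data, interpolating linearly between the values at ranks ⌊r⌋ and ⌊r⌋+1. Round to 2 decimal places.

380.20

n = 8.
r = (20/100)·(8 + 1) = 1.8.
Rank 1 is 305 and rank 2 is 399.
Interpolate: 305 + 0.8·(399 − 305) = 305 + 0.8·94 = 380.2.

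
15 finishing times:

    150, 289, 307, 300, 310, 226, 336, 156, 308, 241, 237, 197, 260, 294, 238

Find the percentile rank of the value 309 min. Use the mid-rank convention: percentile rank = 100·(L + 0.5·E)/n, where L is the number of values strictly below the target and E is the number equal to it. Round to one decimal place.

86.7

Sorted: 150, 156, 197, 226, 237, 238, 241, 260, 289, 294, 300, 307, 308, 310, 336.
Count below 309: L = 13; count equal: E = 0; n = 15.
Percentile rank = 100·(13 + 0.5·0)/15 = 100·13/15 = 86.67.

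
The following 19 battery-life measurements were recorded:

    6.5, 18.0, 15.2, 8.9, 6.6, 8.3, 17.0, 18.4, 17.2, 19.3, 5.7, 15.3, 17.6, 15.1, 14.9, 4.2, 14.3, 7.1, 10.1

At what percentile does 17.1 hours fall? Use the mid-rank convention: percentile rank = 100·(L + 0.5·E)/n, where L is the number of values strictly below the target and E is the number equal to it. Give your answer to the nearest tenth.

73.7

Sorted: 4.2, 5.7, 6.5, 6.6, 7.1, 8.3, 8.9, 10.1, 14.3, 14.9, 15.1, 15.2, 15.3, 17.0, 17.2, 17.6, 18.0, 18.4, 19.3.
Count below 17.1: L = 14; count equal: E = 0; n = 19.
Percentile rank = 100·(14 + 0.5·0)/19 = 100·14/19 = 73.68.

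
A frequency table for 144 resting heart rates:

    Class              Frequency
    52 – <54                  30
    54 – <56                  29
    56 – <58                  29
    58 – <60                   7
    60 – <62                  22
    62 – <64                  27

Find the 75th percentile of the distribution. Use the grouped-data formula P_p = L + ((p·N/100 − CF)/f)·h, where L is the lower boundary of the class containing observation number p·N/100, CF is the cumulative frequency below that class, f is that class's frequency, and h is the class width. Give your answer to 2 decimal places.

61.18

N = 144; target position k = 75/100 · 144 = 108.
Cumulative frequencies: 30, 59, 88, 95, 117, 144.
Observation 108 falls in the class 60 – <62.
L = 60, CF = 95, f = 22, h = 2.
P75 = 60 + ((108 − 95)/22)·2 = 60 + 1.18182 = 61.1818.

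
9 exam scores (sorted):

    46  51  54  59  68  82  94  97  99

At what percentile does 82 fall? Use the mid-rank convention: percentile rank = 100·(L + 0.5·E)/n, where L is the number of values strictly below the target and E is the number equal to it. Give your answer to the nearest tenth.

61.1

Count below 82: L = 5; count equal: E = 1; n = 9.
Percentile rank = 100·(5 + 0.5·1)/9 = 100·5.5/9 = 61.11.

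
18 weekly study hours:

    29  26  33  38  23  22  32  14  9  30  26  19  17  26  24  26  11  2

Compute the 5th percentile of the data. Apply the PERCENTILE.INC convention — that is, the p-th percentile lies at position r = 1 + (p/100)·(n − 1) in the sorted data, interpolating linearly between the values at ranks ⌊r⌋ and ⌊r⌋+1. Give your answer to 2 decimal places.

Sorted: 2, 9, 11, 14, 17, 19, 22, 23, 24, 26, 26, 26, 26, 29, 30, 32, 33, 38.
n = 18.
r = 1 + (5/100)·(18 − 1) = 1 + 0.85 = 1.85.
Rank 1 is 2 and rank 2 is 9.
Interpolate: 2 + 0.85·(9 − 2) = 2 + 0.85·7 = 7.95.

7.95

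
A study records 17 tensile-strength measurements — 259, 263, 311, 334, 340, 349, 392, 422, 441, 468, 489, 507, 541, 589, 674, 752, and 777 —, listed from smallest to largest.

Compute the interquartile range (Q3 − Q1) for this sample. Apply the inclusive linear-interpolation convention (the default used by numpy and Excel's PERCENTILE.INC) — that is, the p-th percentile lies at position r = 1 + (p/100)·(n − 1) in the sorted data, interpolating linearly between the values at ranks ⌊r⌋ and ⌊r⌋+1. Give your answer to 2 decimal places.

201.00

n = 17.
P25: r = 5 (integer) → 340.
P75: r = 13 (integer) → 541.
Difference: 541 − 340 = 201.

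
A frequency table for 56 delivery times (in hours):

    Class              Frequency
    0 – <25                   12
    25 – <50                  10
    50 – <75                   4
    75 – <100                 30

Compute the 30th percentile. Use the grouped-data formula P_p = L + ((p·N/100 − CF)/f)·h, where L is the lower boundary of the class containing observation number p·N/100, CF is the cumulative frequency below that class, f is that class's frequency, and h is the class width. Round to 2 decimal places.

N = 56; target position k = 30/100 · 56 = 16.8.
Cumulative frequencies: 12, 22, 26, 56.
Observation 16.8 falls in the class 25 – <50.
L = 25, CF = 12, f = 10, h = 25.
P30 = 25 + ((16.8 − 12)/10)·25 = 25 + 12 = 37.

37.00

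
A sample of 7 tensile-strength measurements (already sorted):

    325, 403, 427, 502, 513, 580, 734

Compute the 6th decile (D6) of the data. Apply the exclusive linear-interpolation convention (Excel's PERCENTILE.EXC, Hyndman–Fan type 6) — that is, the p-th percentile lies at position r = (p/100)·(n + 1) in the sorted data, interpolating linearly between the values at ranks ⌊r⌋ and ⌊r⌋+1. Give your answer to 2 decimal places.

n = 7.
r = (60/100)·(7 + 1) = 4.8.
Rank 4 is 502 and rank 5 is 513.
Interpolate: 502 + 0.8·(513 − 502) = 502 + 0.8·11 = 510.8.

510.80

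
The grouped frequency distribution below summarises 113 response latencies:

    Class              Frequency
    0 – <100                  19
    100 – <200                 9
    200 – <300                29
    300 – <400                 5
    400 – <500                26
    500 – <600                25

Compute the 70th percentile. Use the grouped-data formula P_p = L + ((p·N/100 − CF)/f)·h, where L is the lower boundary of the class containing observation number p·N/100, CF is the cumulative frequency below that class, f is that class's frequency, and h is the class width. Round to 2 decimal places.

N = 113; target position k = 70/100 · 113 = 79.1.
Cumulative frequencies: 19, 28, 57, 62, 88, 113.
Observation 79.1 falls in the class 400 – <500.
L = 400, CF = 62, f = 26, h = 100.
P70 = 400 + ((79.1 − 62)/26)·100 = 400 + 65.7692 = 465.769.

465.77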